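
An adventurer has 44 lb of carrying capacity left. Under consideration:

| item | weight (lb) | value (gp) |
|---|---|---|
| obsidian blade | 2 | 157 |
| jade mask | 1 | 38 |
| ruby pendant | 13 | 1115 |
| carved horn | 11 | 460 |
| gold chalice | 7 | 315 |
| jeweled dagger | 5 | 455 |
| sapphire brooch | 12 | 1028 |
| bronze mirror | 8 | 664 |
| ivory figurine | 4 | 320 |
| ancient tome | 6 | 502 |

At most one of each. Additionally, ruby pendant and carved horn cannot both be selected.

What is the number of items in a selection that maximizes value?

5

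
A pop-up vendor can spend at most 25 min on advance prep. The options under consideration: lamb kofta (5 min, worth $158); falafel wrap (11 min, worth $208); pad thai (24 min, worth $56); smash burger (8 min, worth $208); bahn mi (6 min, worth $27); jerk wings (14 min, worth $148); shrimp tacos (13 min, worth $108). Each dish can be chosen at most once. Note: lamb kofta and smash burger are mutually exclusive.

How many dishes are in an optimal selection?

3

The maximum profit within 25 min is 443.
For example falafel wrap + smash burger + bahn mi achieves it, using 25 min.
All optima have 3 dishes.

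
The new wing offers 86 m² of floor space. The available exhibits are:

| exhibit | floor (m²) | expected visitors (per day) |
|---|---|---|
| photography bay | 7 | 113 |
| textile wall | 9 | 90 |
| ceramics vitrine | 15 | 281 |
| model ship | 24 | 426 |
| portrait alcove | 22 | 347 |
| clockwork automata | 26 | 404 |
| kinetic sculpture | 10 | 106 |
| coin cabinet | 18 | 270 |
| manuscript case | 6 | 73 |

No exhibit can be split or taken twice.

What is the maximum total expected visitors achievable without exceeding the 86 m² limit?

1437

Photography bay + ceramics vitrine + model ship + portrait alcove + coin cabinet uses 86 of the 86 m² and totals 1437.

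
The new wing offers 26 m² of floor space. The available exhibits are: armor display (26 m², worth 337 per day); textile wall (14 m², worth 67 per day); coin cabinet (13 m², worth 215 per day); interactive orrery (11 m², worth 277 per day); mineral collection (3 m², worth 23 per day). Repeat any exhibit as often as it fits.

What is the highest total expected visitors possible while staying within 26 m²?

577

Best packing: 2×interactive orrery + mineral collection — 25 m², 577 total.
The spare 1 m² is too small for any remaining exhibit, and no exchange beats 577.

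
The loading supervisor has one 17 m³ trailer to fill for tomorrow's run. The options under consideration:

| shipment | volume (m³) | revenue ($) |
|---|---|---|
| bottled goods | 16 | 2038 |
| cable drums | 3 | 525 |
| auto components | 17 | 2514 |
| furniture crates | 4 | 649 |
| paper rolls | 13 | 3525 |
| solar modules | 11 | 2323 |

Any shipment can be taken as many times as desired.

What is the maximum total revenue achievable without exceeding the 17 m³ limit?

Greedy by ratio would take cable drums + paper rolls: 16 m³ used, total 4050.
Replace cable drums with furniture crates: the trade gains 124 net, giving 4174 at 17 m³.
Nothing else within 17 m³ beats 4174.

4174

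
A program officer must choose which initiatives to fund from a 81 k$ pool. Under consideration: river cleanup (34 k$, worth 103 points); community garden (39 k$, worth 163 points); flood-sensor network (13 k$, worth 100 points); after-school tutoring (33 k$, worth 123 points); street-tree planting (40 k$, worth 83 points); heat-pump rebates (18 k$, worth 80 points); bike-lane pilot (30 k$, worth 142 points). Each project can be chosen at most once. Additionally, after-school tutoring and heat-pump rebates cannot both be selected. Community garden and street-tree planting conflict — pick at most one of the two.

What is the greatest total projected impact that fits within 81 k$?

By projected impact per k$: flood-sensor network 7.69, bike-lane pilot 4.73, heat-pump rebates 4.44 lead.
The ratio heuristic lands on flood-sensor network + heat-pump rebates + bike-lane pilot (322) but leaves 20 k$ idle.
Replace heat-pump rebates with after-school tutoring: the trade gains 43 net, giving 365 at 76 k$.

365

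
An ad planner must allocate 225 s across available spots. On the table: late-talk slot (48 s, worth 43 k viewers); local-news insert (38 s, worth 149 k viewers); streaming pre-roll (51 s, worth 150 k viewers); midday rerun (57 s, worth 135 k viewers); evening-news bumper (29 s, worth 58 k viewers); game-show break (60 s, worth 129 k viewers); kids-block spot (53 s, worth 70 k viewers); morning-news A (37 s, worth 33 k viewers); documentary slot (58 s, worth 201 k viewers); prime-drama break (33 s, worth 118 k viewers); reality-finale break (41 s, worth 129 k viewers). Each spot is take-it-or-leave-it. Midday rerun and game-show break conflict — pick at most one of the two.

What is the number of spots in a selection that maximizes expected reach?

Optimal total is 747.
For example local-news insert + streaming pre-roll + documentary slot + prime-drama break + reality-finale break achieves it, using 221 s.
Every optimal selection uses 5 spots.

5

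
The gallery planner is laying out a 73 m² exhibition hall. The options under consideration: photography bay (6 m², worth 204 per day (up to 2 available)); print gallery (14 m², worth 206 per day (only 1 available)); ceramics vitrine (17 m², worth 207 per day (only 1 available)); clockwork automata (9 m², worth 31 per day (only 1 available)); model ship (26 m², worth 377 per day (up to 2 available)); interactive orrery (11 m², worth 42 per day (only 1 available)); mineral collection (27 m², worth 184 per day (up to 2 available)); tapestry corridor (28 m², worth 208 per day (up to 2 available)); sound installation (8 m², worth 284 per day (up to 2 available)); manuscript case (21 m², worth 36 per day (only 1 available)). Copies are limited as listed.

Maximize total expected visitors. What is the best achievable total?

A density-first pass picks 2×photography bay + print gallery + model ship + 2×sound installation — 1559 at 68 m².
Replace print gallery with ceramics vitrine: the trade gains 1 net, giving 1560 at 71 m².
No other feasible combination exceeds 1560.

1560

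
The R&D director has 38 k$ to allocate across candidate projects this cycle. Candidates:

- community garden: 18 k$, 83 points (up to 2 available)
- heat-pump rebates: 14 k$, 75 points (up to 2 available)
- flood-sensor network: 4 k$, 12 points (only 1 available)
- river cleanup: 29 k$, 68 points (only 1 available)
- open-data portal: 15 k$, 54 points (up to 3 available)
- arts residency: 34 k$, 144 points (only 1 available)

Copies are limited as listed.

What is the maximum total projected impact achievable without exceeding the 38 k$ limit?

170

Greedy by ratio would take 2×heat-pump rebates + flood-sensor network: 32 k$ used, total 162.
Replace heat-pump rebates with community garden: the trade gains 8 net, giving 170 at 36 k$.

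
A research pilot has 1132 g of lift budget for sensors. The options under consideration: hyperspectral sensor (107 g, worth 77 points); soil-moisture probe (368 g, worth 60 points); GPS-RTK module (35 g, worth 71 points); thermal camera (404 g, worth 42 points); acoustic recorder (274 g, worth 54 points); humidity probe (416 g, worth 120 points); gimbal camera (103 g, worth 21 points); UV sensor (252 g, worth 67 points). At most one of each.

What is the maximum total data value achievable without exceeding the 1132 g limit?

Taking the top-ratio sensors first gives hyperspectral sensor + GPS-RTK module + humidity probe + gimbal camera + UV sensor for 356 (913 g).
Dropping gimbal camera frees 103 g; slotting in acoustic recorder (274 g) lifts the total to 389 at 1084 g.
Every other selection either busts 1132 g or fails to beat 389.

389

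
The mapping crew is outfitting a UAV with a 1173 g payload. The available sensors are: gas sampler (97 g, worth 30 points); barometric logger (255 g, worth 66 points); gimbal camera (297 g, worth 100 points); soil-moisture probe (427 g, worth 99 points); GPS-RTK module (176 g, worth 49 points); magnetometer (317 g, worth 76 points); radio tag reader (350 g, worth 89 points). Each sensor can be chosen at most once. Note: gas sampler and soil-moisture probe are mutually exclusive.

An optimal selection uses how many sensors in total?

Optimal total is 321.
One optimal bundle: gas sampler + barometric logger + gimbal camera + GPS-RTK module + magnetometer (1142 g).
Every optimal selection uses 5 sensors.

5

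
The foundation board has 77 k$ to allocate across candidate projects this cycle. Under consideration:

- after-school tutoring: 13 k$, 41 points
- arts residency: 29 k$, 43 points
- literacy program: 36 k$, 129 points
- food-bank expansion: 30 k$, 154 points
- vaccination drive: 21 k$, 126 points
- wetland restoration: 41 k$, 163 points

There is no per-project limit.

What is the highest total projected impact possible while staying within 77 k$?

The ratio ordering already packs tightly: after-school tutoring + 3×vaccination drive, 76 k$, 419.

419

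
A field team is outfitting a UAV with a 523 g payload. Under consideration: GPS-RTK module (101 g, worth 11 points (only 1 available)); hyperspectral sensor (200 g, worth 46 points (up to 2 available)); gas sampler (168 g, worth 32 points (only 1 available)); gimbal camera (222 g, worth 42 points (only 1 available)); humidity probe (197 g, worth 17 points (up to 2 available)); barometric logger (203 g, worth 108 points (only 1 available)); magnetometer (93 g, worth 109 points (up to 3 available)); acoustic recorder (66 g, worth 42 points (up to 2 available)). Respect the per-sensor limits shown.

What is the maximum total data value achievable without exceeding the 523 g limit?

Taking the top-ratio sensors first gives GPS-RTK module + 3×magnetometer + 2×acoustic recorder for 422 (512 g).
Dropping GPS-RTK module and 2×acoustic recorder frees 233 g; slotting in barometric logger (203 g) lifts the total to 435 at 482 g.
That's the maximum — no swap from here does better than 435.

435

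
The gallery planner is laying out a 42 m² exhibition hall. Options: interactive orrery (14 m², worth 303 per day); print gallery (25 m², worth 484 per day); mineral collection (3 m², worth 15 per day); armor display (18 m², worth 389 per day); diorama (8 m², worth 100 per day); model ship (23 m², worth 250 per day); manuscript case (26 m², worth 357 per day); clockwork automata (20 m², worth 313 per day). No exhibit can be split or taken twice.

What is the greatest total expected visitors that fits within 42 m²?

802

Density check — interactive orrery 21.64, armor display 21.61, print gallery 19.36, clockwork automata 15.65 are the best per m².
The ratio heuristic lands on interactive orrery + armor display + diorama (792) but leaves 2 m² idle.
Dropping armor display and diorama frees 26 m²; slotting in print gallery + mineral collection (28 m²) lifts the total to 802 at 42 m².
Next best is interactive orrery + armor display + diorama at 792 (40 m²) — short by 10.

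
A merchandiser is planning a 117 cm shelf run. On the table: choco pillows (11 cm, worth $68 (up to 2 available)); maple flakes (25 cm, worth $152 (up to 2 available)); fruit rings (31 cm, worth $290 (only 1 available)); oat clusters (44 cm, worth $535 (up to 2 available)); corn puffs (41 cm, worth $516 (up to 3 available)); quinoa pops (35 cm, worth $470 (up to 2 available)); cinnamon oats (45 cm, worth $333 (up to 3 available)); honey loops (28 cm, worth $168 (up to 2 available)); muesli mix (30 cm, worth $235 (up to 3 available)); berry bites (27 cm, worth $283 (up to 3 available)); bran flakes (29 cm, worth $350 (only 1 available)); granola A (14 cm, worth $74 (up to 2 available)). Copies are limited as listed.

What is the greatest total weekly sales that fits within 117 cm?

1502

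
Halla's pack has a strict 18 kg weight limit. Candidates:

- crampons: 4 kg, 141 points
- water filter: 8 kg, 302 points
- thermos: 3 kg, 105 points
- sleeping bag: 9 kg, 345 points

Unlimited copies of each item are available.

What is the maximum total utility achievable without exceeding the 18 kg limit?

690

Taking 2×sleeping bag: 18 kg used, 690 in utility.
No other feasible combination exceeds 690.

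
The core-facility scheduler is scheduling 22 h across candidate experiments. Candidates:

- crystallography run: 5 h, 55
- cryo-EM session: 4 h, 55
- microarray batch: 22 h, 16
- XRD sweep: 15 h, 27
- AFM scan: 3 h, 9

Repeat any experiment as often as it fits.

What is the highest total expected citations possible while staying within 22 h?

275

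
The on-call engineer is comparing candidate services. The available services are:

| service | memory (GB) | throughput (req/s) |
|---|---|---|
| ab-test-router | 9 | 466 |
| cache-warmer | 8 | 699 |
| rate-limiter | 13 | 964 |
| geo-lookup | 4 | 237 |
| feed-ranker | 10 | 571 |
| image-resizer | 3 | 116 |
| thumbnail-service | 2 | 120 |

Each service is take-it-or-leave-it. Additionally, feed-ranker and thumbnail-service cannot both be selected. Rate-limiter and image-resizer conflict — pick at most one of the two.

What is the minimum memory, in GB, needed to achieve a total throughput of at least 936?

Need the lightest bundle worth ≥ 936.
cache-warmer + geo-lookup: 936 throughput at 12 GB.
No combination under 12 GB hits 936.

12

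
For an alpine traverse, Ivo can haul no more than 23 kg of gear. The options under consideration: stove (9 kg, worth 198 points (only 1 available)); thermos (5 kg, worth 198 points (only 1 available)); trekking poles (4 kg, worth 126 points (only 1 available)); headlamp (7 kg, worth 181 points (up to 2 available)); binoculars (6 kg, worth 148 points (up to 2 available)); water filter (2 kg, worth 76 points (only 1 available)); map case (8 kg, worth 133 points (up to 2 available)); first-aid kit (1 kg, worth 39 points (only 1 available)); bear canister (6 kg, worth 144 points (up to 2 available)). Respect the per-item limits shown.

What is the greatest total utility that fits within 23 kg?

696

Filling by ratio: thermos + trekking poles + headlamp + water filter + first-aid kit for 620, with 4 kg left unused.
Dropping headlamp and first-aid kit frees 8 kg; slotting in 2×binoculars (12 kg) lifts the total to 696 at 23 kg.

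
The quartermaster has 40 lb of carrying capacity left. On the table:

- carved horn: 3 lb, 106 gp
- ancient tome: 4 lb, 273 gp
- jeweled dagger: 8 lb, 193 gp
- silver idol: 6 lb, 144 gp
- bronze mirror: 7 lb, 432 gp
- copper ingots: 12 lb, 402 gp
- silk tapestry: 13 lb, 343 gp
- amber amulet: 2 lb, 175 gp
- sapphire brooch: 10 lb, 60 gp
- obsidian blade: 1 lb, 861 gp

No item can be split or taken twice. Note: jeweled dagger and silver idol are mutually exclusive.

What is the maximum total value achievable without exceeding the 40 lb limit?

2486

Filling by ratio: carved horn + ancient tome + jeweled dagger + bronze mirror + copper ingots + amber amulet + obsidian blade for 2442, with 3 lb left unused.
Replace carved horn and jeweled dagger with silk tapestry: the trade gains 44 net, giving 2486 at 39 lb.
Nothing else feasible within 40 lb beats 2486.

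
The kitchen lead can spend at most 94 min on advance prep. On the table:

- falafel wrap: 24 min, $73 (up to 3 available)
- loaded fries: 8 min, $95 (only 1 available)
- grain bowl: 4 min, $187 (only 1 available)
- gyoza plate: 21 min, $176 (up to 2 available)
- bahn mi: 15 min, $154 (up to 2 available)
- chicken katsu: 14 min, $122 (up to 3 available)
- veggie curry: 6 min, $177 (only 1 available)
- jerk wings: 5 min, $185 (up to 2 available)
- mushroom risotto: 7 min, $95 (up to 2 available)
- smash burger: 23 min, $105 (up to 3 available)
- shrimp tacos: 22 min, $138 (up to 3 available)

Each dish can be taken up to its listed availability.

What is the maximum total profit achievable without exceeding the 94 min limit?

The ratio heuristic lands on loaded fries + grain bowl + 2×bahn mi + chicken katsu + veggie curry + 2×jerk wings + 2×mushroom risotto (1449) but leaves 8 min idle.
Replace chicken katsu with gyoza plate: the trade gains 54 net, giving 1503 at 93 min.

1503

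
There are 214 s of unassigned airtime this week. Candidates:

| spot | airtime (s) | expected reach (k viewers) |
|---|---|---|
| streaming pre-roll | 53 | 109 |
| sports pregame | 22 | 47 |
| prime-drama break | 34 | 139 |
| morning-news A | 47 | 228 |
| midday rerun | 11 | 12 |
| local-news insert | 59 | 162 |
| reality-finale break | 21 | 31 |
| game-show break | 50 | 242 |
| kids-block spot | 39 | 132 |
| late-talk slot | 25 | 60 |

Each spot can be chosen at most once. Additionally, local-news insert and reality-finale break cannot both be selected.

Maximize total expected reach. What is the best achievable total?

819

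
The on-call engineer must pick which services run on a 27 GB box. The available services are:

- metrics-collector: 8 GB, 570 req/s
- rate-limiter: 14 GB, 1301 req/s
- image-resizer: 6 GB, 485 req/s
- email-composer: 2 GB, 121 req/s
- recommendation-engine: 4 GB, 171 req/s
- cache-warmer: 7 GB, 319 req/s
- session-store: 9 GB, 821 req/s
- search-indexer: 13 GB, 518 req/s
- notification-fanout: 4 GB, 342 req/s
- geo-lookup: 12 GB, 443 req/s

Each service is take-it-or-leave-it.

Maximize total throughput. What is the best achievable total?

Rate-limiter + session-store + notification-fanout uses 27 of the 27 GB and totals 2464.
Nothing else within 27 GB beats 2464.

2464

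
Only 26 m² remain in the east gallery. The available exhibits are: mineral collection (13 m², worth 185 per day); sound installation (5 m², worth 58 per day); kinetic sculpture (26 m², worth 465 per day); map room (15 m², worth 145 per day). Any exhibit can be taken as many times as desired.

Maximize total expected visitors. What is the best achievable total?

The ratio ordering already packs tightly: kinetic sculpture, 26 m², 465.
No other feasible combination exceeds 465.

465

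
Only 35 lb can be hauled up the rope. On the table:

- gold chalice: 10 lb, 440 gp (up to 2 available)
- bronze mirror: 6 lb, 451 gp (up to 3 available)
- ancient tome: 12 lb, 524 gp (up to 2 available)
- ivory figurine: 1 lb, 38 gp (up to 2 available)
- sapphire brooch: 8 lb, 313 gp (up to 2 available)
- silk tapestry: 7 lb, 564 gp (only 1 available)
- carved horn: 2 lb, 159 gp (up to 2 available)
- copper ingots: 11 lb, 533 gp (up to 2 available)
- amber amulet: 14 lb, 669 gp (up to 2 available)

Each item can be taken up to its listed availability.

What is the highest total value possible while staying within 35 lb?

2389

Greedy by ratio would take 3×bronze mirror + 2×ivory figurine + silk tapestry + 2×carved horn: 31 lb used, total 2311.
The 4 lb tied up in 2×ivory figurine and carved horn is better spent on sapphire brooch — total rises to 2389 (35 lb).
No other feasible combination exceeds 2389.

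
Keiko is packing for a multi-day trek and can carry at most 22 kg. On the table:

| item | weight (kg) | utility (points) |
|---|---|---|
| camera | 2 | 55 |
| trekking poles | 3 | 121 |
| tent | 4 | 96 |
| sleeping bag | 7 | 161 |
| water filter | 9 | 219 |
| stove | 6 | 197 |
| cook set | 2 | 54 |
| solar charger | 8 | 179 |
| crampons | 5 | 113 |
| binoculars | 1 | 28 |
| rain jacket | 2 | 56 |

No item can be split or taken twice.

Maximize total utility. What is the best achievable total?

Taking the top-ratio items first gives camera + trekking poles + tent + stove + cook set + binoculars + rain jacket for 607 (20 kg).
Replace tent and cook set and binoculars with water filter: the trade gains 41 net, giving 648 at 22 kg.
Next best is trekking poles + water filter + stove + cook set + rain jacket at 647 (22 kg) — short by 1.

648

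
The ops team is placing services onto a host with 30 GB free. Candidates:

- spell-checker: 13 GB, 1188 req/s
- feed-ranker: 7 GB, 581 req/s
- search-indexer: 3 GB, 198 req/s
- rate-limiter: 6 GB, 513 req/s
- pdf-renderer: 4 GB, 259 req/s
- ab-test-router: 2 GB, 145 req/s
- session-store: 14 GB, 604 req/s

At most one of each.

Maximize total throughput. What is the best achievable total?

A density-first pass picks spell-checker + feed-ranker + rate-limiter + ab-test-router — 2427 at 28 GB.
Replace ab-test-router with pdf-renderer: the trade gains 114 net, giving 2541 at 30 GB.
That's the maximum — no swap from here does better than 2541.

2541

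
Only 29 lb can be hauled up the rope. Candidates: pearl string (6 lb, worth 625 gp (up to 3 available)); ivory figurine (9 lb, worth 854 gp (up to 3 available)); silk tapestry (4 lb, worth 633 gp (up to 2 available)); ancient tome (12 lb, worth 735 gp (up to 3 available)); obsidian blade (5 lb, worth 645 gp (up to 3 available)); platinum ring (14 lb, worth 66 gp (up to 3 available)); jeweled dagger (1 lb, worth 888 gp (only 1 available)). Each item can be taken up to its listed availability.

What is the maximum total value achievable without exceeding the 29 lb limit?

The ratio heuristic lands on 2×silk tapestry + 3×obsidian blade + jeweled dagger (4089) but leaves 5 lb idle.
Replace silk tapestry with ivory figurine: the trade gains 221 net, giving 4310 at 29 lb.
Nothing else within 29 lb beats 4310.

4310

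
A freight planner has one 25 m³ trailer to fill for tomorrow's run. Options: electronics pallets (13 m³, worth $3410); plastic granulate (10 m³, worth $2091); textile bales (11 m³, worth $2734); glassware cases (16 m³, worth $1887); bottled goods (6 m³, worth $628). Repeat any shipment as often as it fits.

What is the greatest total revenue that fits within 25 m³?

6144

Density check — electronics pallets 262.31, textile bales 248.55, plastic granulate 209.10, glassware cases 117.94 are the best per m³.
Best packing: electronics pallets + textile bales — 24 m³, 6144 total.
Every other selection either busts 25 m³ or fails to beat 6144.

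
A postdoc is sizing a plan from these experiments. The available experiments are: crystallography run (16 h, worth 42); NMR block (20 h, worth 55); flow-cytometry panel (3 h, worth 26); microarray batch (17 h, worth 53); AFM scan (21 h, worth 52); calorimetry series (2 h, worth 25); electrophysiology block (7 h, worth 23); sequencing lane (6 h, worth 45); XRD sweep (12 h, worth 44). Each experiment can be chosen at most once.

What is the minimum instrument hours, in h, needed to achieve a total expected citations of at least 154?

30

Need the lightest bundle worth ≥ 154.
flow-cytometry panel + calorimetry series + electrophysiology block + sequencing lane + XRD sweep reaches 163 using 30 h.
No combination under 30 h hits 154.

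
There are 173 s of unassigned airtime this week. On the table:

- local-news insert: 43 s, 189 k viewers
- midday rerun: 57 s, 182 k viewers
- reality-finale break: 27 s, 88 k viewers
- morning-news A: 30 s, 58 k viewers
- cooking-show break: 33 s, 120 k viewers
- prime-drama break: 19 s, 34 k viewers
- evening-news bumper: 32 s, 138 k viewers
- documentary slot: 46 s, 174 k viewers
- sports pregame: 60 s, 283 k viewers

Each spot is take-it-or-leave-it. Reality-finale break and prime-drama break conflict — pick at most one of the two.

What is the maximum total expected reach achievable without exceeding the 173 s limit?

730

Density check — sports pregame 4.72, local-news insert 4.40, evening-news bumper 4.31, documentary slot 3.78 are the best per s.
Taking local-news insert + cooking-show break + evening-news bumper + sports pregame: 168 s used, 730 in expected reach.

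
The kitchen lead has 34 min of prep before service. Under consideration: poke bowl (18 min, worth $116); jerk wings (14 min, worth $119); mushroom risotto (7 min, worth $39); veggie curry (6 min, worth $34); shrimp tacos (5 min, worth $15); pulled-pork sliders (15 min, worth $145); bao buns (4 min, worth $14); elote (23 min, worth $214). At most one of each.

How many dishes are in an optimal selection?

Best achievable profit is 279.
For example jerk wings + shrimp tacos + pulled-pork sliders achieves it, using 34 min.
All optima have 3 dishes.

3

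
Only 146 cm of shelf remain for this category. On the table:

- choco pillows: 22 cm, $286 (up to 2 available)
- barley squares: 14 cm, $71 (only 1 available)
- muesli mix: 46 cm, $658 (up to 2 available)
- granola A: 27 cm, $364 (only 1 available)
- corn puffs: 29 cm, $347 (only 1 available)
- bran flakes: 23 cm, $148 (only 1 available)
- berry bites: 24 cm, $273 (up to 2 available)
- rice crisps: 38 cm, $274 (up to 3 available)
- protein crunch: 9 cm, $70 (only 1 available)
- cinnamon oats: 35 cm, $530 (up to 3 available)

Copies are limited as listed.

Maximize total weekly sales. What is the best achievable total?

2082

The ratio heuristic lands on granola A + protein crunch + 3×cinnamon oats (2024) but leaves 5 cm idle.
The 44 cm tied up in protein crunch and cinnamon oats is better spent on muesli mix — total rises to 2082 (143 cm).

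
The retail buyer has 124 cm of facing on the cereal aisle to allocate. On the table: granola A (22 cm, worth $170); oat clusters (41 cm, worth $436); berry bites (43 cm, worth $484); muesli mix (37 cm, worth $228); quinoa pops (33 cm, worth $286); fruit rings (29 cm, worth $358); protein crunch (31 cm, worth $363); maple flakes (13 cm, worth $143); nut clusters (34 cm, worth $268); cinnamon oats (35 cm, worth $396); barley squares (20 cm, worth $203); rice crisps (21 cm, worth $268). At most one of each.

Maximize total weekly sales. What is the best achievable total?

Density check — rice crisps 12.76, fruit rings 12.34, protein crunch 11.71 are the best per cm.
The ratio heuristic lands on fruit rings + protein crunch + cinnamon oats + rice crisps (1385) but leaves 8 cm idle.
The 35 cm tied up in cinnamon oats is better spent on berry bites — total rises to 1473 (124 cm).
Runner-up oat clusters + fruit rings + protein crunch + rice crisps tops out at 1425.

1473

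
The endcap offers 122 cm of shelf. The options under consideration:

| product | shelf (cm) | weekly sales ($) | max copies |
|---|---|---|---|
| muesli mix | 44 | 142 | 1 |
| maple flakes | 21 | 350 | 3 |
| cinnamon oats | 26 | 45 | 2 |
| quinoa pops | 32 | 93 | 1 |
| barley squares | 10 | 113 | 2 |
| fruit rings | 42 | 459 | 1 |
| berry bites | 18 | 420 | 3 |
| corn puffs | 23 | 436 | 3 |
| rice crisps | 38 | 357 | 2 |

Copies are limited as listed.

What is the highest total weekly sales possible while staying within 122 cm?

2482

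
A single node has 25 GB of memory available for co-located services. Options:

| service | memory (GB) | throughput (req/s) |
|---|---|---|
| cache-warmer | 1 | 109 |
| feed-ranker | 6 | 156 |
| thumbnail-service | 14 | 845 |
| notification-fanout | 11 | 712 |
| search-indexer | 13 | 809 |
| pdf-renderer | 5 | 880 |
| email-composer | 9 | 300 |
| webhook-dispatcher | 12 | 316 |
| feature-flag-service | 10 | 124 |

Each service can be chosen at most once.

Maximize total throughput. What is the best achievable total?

A density-first pass picks cache-warmer + feed-ranker + notification-fanout + pdf-renderer — 1857 at 23 GB.
Replace notification-fanout with search-indexer: the trade gains 97 net, giving 1954 at 25 GB.
An exhaustive check of the 512 subsets confirms 1954.

1954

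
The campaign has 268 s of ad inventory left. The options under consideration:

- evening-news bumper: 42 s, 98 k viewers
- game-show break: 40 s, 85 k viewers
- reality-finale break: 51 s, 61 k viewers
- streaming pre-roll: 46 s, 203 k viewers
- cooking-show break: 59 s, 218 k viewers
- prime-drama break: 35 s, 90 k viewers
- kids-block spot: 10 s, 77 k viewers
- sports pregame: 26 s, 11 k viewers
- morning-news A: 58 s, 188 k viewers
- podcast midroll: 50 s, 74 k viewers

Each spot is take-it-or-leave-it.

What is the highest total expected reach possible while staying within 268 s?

874

The ratio ordering already packs tightly: evening-news bumper + streaming pre-roll + cooking-show break + prime-drama break + kids-block spot + morning-news A, 250 s, 874.
The closest alternative, evening-news bumper + game-show break + streaming pre-roll + cooking-show break + kids-block spot + morning-news A, reaches only 869.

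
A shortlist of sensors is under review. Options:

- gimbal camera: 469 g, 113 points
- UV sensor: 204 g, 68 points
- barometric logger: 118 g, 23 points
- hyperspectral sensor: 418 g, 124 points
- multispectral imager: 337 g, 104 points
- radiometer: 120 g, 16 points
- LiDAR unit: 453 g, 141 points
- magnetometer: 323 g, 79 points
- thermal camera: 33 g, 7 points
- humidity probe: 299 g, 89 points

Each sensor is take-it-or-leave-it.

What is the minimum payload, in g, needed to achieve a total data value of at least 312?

994

Need the lightest bundle worth ≥ 312.
UV sensor + multispectral imager + LiDAR unit: 313 data value at 994 g.
Below 994 g the best achievable stays under 312.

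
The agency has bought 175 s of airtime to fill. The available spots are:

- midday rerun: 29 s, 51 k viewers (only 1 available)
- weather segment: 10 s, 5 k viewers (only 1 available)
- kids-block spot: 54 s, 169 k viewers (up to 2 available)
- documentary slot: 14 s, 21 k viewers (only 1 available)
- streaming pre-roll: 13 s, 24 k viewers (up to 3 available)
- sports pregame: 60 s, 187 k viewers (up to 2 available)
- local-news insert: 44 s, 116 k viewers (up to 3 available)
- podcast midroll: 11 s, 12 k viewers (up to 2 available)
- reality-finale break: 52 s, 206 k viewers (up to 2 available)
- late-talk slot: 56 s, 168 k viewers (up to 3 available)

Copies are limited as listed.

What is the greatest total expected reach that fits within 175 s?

611

A density-first pass picks kids-block spot + streaming pre-roll + 2×reality-finale break — 605 at 171 s.
The 67 s tied up in kids-block spot and streaming pre-roll is better spent on sports pregame + podcast midroll — total rises to 611 (175 s).
Every other selection either busts 175 s or exceeds an availability limit or fails to beat 611.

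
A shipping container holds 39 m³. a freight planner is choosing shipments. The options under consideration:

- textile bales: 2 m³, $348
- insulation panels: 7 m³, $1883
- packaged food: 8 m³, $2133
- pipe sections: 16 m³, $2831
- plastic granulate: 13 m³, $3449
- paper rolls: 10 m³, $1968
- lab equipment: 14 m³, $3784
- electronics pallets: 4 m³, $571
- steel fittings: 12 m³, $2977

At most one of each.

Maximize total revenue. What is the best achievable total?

10210

Density check — lab equipment 270.29, insulation panels 269.00, packaged food 266.62 are the best per m³.
Taking the top-ratio shipments first gives insulation panels + packaged food + paper rolls + lab equipment for 9768 (39 m³).
But plastic granulate + lab equipment + steel fittings fits in 39 m³ and reaches 10210.
The closest alternative, packaged food + plastic granulate + lab equipment + electronics pallets, reaches only 9937.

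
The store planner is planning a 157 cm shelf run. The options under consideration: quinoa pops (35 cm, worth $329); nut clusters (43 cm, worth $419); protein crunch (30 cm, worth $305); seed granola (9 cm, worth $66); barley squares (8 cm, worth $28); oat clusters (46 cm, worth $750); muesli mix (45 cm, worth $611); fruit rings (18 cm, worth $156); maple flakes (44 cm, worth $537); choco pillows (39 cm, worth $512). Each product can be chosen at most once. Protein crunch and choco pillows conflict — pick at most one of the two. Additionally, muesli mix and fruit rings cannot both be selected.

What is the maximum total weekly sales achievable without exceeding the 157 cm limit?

2021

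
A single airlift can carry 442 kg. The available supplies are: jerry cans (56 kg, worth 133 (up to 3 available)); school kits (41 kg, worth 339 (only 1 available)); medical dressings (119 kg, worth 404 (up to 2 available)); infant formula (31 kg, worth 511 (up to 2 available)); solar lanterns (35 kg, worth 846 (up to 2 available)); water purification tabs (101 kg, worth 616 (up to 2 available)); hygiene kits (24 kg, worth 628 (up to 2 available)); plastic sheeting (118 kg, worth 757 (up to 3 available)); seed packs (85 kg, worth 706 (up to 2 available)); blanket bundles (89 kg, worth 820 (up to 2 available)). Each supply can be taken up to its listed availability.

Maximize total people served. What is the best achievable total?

6202

Greedy by ratio would take school kits + 2×infant formula + 2×solar lanterns + 2×hygiene kits + 2×blanket bundles: 399 kg used, total 5949.
Replace school kits and blanket bundles with 2×seed packs: the trade gains 253 net, giving 6202 at 439 kg.
Every other selection either busts 442 kg or exceeds an availability limit or fails to beat 6202.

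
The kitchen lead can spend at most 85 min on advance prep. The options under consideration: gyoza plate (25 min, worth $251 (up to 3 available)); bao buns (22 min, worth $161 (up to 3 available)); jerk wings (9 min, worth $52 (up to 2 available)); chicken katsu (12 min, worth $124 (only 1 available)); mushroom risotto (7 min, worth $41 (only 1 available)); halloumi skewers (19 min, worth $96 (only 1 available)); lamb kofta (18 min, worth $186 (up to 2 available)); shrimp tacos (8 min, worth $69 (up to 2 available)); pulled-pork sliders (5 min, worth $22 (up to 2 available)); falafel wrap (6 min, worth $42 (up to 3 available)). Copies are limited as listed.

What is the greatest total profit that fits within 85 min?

834

A density-first pass picks gyoza plate + chicken katsu + 2×lamb kofta + shrimp tacos — 816 at 81 min.
The 26 min tied up in lamb kofta and shrimp tacos is better spent on gyoza plate + pulled-pork sliders — total rises to 834 (85 min).
That's the maximum — no swap from here does better than 834.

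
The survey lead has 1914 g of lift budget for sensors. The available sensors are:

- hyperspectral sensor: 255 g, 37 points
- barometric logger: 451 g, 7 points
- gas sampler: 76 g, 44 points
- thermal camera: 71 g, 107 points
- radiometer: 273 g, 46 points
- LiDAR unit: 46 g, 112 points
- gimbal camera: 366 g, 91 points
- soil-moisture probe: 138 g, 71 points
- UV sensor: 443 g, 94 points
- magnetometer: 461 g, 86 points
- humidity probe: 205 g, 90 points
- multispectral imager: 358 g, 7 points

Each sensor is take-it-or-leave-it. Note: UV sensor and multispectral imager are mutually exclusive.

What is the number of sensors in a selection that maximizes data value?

Best achievable data value is 695.
For example gas sampler + thermal camera + LiDAR unit + gimbal camera + soil-moisture probe + UV sensor + magnetometer + humidity probe achieves it, using 1806 g.
All optima have 8 sensors.

8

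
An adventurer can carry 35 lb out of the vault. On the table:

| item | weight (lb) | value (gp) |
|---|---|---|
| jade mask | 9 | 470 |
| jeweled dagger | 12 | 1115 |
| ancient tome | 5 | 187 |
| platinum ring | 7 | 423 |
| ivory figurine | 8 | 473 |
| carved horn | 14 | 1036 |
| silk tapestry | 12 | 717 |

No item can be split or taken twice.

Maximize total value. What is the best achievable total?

Taking the top-ratio items first gives jeweled dagger + platinum ring + carved horn for 2574 (33 lb).
Dropping platinum ring frees 7 lb; slotting in ivory figurine (8 lb) lifts the total to 2624 at 34 lb.
The closest alternative, jade mask + jeweled dagger + carved horn, reaches only 2621.

2624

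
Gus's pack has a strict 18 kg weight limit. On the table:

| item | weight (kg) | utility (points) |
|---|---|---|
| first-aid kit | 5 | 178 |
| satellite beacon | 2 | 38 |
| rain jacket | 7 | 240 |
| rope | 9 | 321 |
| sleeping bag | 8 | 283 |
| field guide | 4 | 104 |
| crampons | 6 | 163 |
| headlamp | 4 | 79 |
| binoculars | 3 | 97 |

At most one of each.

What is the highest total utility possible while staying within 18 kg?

620

Density check — rope 35.67, first-aid kit 35.60, sleeping bag 35.38 are the best per kg.
Greedy by ratio would take first-aid kit + rope + binoculars: 17 kg used, total 596.
Dropping first-aid kit and rope frees 14 kg; slotting in rain jacket + sleeping bag (15 kg) lifts the total to 620 at 18 kg.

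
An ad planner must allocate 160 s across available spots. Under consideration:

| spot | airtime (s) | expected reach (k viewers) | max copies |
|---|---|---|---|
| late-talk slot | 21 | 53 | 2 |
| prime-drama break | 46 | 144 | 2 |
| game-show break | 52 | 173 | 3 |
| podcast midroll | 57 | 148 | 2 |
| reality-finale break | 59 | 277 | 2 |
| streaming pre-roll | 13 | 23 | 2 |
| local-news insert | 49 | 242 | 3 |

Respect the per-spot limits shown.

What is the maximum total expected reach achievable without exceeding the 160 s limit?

Taking the top-ratio spots first gives streaming pre-roll + 3×local-news insert for 749 (160 s).
Dropping streaming pre-roll and local-news insert frees 62 s; slotting in reality-finale break (59 s) lifts the total to 761 at 157 s.
The spare 3 s is too small for any remaining spot, and no exchange beats 761.

761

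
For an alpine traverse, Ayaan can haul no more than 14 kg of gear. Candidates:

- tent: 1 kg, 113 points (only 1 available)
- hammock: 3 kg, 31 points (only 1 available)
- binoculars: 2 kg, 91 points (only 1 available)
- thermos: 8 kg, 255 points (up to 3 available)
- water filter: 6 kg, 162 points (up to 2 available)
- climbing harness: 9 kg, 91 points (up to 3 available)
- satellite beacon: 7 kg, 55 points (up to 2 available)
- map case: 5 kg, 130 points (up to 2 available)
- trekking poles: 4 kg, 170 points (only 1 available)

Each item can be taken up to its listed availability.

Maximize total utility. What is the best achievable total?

538

Taking the top-ratio items first gives tent + binoculars + water filter + trekking poles for 536 (13 kg).
The 8 kg tied up in binoculars and water filter is better spent on thermos — total rises to 538 (13 kg).
That's the maximum — no swap from here does better than 538.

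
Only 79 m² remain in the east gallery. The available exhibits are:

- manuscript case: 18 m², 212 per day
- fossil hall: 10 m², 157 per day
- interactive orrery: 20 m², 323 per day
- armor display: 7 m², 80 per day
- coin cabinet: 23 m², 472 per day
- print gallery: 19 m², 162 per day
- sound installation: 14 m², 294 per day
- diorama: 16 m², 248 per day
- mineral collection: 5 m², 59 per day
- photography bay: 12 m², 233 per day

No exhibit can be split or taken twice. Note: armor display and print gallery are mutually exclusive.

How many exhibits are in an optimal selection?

Optimal total is 1479.
fossil hall + interactive orrery + coin cabinet + sound installation + photography bay hits 1479 at 79 m².
All optima have 5 exhibits.

5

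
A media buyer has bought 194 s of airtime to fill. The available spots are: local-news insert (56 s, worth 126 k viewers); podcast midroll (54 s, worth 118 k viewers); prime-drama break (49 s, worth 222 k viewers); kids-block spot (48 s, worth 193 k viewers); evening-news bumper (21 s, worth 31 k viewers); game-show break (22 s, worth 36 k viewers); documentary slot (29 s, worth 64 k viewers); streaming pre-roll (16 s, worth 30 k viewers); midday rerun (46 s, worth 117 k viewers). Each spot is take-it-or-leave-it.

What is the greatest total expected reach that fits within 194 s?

632

Density check — prime-drama break 4.53, kids-block spot 4.02, midday rerun 2.54, local-news insert 2.25 are the best per s.
Taking the top-ratio spots first gives prime-drama break + kids-block spot + documentary slot + streaming pre-roll + midday rerun for 626 (188 s).
Replace streaming pre-roll with game-show break: the trade gains 6 net, giving 632 at 194 s.
Next best is prime-drama break + kids-block spot + evening-news bumper + documentary slot + midday rerun at 627 (193 s) — short by 5.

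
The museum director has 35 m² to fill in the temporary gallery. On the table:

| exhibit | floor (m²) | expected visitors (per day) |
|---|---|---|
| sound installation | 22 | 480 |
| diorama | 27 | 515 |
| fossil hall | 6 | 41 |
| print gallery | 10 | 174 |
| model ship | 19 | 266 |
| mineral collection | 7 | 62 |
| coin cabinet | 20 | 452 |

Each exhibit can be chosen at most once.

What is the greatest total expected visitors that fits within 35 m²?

654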